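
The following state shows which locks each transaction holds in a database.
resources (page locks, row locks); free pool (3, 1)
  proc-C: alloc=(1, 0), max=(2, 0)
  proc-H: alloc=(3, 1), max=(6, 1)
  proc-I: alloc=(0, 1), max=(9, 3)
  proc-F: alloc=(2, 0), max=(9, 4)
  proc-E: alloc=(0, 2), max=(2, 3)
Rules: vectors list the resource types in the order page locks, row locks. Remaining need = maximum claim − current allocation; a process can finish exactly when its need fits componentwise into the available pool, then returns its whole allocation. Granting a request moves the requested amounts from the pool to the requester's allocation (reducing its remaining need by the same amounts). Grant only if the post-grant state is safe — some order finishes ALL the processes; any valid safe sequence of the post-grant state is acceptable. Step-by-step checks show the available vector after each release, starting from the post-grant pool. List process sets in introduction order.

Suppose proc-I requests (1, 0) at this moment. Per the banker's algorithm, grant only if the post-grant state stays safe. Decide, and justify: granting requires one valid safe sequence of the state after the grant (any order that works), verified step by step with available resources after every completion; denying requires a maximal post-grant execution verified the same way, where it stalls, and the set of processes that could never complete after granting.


DENY: after the grant no complete ordering would exist.
Key observation: the pool after proc-C, proc-H, proc-E is (6, 4); every surviving request exceeds it in page locks, so progress ends there.
On the post-grant state, proc-C, proc-H, proc-E is a maximal run — nothing extends it. Step-by-step check:
  pool = (2, 1)
  proc-C: need (1, 0) fits (2, 1); releases (1, 0), pool now (3, 1)
  proc-H: need (3, 0) fits (3, 1); releases (3, 1), pool now (6, 2)
  proc-E: need (2, 1) fits (6, 2); releases (0, 2), pool now (6, 4)
  blocked: proc-I wants (8, 2), pool (6, 4) — not enough page locks
  blocked: proc-F wants (7, 4), pool (6, 4) — not enough page locks
Post-grant, the permanently blocked set is proc-I and proc-F.


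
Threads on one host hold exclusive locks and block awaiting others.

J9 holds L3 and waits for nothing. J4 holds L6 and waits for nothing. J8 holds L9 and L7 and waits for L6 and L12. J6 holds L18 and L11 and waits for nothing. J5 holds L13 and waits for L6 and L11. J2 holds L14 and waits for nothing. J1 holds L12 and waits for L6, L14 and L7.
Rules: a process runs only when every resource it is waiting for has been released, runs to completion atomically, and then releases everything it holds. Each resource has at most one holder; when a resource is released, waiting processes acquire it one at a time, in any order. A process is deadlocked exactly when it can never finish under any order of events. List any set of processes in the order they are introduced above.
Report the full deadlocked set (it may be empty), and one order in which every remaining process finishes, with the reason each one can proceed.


Deadlocked: J8 and J1.
Key observation: nobody on the ring J8 -> J1 -> J8 can start until another member finishes, which never happens; no other process is dragged down with it.
A valid finishing order for the others: J9, J6, J2, J4, J5.
Walking it through:
  run J9 (it waits on nothing); releases L3
  run J6 (it waits on nothing); releases L18 and L11
  run J2 (it waits on nothing); releases L14
  run J4 (it waits on nothing); releases L6
  run J5 (all its waits — L6 and L11 — are resolved); releases L13


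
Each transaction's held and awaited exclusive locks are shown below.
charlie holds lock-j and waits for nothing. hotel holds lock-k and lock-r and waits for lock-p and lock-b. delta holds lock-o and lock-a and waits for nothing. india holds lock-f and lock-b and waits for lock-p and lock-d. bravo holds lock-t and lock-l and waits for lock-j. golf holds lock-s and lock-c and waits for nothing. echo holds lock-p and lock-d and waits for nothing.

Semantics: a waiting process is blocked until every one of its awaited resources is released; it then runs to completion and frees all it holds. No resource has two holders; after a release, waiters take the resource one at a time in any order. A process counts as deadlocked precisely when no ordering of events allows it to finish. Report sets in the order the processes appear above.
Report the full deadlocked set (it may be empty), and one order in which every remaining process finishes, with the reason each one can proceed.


No process is deadlocked.
Key observation: the wait graph is acyclic; completion cascades from the unblocked processes through everyone else.
The rest can finish in the order echo, india, charlie, golf, bravo, hotel, delta.
Step-by-step check:
  run echo (it waits on nothing); releases lock-p and lock-d
  run india (all its waits — lock-p and lock-d — are resolved); releases lock-f and lock-b
  run charlie (it waits on nothing); releases lock-j
  run golf (it waits on nothing); releases lock-s and lock-c
  run bravo (all its waits — lock-j — are resolved); releases lock-t and lock-l
  run hotel (all its waits — lock-p and lock-b — are resolved); releases lock-k and lock-r
  run delta (it waits on nothing); releases lock-o and lock-a


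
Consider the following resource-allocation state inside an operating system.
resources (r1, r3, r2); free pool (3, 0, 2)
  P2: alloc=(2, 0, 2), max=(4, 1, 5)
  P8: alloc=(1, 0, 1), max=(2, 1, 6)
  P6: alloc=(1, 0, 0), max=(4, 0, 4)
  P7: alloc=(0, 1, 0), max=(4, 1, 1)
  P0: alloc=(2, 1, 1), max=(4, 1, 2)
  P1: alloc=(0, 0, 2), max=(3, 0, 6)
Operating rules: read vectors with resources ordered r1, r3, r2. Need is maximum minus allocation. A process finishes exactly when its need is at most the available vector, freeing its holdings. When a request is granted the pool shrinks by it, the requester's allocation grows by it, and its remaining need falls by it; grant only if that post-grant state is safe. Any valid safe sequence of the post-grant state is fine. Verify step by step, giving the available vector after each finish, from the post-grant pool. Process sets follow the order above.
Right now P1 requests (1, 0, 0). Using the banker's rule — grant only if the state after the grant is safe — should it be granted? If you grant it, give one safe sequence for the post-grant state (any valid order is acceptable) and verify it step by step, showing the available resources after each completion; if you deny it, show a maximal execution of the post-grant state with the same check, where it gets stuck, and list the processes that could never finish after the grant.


GRANT. The post-grant state is safe; one safe sequence: P0, P7, P2, P1, P6, P8.
Key observation: granting shrinks the pool to (2, 0, 2), yet P0 still fits and the chain goes through.
Verifying the post-grant state step by step:
  pool = (2, 0, 2)
  P0: need (2, 0, 1) fits (2, 0, 2); releases (2, 1, 1), pool now (4, 1, 3)
  P7: need (4, 0, 1) fits (4, 1, 3); releases (0, 1, 0), pool now (4, 2, 3)
  P2: need (2, 1, 3) fits (4, 2, 3); releases (2, 0, 2), pool now (6, 2, 5)
  P1: need (2, 0, 4) fits (6, 2, 5); releases (1, 0, 2), pool now (7, 2, 7)
  P6: need (3, 0, 4) fits (7, 2, 7); releases (1, 0, 0), pool now (8, 2, 7)
  P8: need (1, 1, 5) fits (8, 2, 7); releases (1, 0, 1), pool now (9, 2, 8)


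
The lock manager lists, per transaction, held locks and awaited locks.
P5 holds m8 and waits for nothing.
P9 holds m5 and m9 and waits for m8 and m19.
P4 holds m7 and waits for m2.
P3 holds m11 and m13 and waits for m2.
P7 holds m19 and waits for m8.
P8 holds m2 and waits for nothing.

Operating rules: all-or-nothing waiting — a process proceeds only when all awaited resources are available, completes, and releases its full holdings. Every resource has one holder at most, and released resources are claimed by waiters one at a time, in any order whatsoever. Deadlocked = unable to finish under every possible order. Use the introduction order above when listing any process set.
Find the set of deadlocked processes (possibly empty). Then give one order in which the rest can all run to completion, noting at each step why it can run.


No process is deadlocked.
Key observation: no waiting chain loops back on itself — every chain ends at a process that waits on nothing, so everyone eventually runs.
The rest can finish in the order P8, P5, P7, P4, P3, P9.
Verifying each step:
  run P8 (it waits on nothing); releases m2
  run P5 (it waits on nothing); releases m8
  P7: everything it awaited (m8) is free; runs, freeing m19
  P4: everything it awaited (m2) is free; runs, freeing m7
  P3: everything it awaited (m2) is free; runs, freeing m11 and m13
  P9: everything it awaited (m8 and m19) is free; runs, freeing m5 and m9


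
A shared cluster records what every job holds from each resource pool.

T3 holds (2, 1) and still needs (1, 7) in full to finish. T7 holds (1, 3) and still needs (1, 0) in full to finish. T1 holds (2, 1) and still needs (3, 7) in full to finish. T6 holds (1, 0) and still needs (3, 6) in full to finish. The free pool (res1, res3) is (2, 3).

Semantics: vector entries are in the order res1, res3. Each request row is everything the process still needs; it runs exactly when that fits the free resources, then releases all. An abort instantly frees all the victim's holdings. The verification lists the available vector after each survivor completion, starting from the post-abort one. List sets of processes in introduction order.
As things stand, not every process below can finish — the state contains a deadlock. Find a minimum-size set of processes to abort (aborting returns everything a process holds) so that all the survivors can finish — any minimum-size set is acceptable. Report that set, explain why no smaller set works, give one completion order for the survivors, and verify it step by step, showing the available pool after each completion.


Abort T3.
Key observation: T1 had no path to completion before; after the abort of T3 ((2, 1) returned), step 3 is where it fits.
No smaller set exists: with zero aborts the deadlock remains.
The survivors complete as T7, T6, T1. Check, step by step (starting from the post-abort pool):
  pool = (4, 4)
  run T7 (needs (1, 0), free (4, 4)); after release of (1, 3) the pool is (5, 7)
  run T6 (needs (3, 6), free (5, 7)); after release of (1, 0) the pool is (6, 7)
  run T1 (needs (3, 7), free (6, 7)); after release of (2, 1) the pool is (8, 8)


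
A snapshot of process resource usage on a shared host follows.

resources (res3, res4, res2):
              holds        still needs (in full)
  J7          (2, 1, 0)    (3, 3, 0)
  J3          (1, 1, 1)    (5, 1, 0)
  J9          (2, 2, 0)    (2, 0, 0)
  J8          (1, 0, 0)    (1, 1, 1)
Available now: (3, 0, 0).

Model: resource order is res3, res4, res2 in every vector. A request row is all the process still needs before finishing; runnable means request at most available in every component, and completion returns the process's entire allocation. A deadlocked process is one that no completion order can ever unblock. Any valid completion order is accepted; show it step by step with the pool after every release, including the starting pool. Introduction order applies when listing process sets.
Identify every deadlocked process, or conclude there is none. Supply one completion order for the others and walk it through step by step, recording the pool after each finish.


No process is deadlocked.
Key observation: J9 can run right away; the returned allocation unlocks the remaining processes in turn.
A valid finishing order for the others: J9, J3, J8, J7. Verifying each step:
  pool = (3, 0, 0)
  J9 needs (2, 0, 0) <= (3, 0, 0) -> finishes; pool += (2, 2, 0) = (5, 2, 0)
  J3 needs (5, 1, 0) <= (5, 2, 0) -> finishes; pool += (1, 1, 1) = (6, 3, 1)
  J8 needs (1, 1, 1) <= (6, 3, 1) -> finishes; pool += (1, 0, 0) = (7, 3, 1)
  J7 needs (3, 3, 0) <= (7, 3, 1) -> finishes; pool += (2, 1, 0) = (9, 4, 1)


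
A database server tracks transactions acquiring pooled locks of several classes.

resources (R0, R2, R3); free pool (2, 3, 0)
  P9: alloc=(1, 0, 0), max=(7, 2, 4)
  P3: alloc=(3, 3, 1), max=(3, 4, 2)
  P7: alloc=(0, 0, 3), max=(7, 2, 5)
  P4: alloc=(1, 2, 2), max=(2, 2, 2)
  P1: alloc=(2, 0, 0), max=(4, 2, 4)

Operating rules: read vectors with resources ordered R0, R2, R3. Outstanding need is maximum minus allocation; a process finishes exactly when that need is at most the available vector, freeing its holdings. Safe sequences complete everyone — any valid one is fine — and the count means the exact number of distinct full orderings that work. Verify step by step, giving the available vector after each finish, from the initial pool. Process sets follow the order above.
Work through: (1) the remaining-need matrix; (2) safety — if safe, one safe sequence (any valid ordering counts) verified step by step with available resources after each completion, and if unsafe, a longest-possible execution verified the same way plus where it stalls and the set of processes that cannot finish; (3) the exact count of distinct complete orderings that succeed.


(1) Outstanding need per process (order R0, R2, R3):
  P9: (6, 2, 4)
  P3: (0, 1, 1)
  P7: (7, 2, 2)
  P4: (1, 0, 0)
  P1: (2, 2, 4)
(2) UNSAFE.
Key observation: after P4, P3 the pool peaks at (6, 8, 3), and each blocked process is short somewhere: P9 on R3; P7 on R0; P1 on R3.
The run P4, P3 cannot be extended any further. Step-by-step check:
  pool = (2, 3, 0)
  run P4 (needs (1, 0, 0), free (2, 3, 0)); after release of (1, 2, 2) the pool is (3, 5, 2)
  run P3 (needs (0, 1, 1), free (3, 5, 2)); after release of (3, 3, 1) the pool is (6, 8, 3)
  P9 cannot run: need (6, 2, 4) vs free (6, 8, 3) (insufficient R3)
  P7 cannot run: need (7, 2, 2) vs free (6, 8, 3) (insufficient R0)
  P1 cannot run: need (2, 2, 4) vs free (6, 8, 3) (insufficient R3)
Never able to finish: P9, P7 and P1.
(3) Exactly 0 of the possible complete orderings are safe sequences.


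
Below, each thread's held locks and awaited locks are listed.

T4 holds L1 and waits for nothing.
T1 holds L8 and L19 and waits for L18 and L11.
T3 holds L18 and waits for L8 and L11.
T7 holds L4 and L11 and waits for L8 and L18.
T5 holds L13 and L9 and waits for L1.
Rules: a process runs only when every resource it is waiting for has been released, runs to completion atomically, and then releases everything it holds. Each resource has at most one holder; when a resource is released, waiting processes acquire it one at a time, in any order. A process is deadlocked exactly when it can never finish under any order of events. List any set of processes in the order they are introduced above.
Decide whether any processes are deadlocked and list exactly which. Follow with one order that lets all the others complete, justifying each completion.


Deadlocked: T1, T3 and T7.
Key observation: nobody on the ring T1 -> T3 -> T1 can start until another member finishes, which never happens; T7 is caught in further circular waits.
The rest can finish in the order T4, T5.
Step-by-step check:
  T4 waits on nothing -> runs at once and releases L1
  run T5 (all its waits — L1 — are resolved); releases L13 and L9


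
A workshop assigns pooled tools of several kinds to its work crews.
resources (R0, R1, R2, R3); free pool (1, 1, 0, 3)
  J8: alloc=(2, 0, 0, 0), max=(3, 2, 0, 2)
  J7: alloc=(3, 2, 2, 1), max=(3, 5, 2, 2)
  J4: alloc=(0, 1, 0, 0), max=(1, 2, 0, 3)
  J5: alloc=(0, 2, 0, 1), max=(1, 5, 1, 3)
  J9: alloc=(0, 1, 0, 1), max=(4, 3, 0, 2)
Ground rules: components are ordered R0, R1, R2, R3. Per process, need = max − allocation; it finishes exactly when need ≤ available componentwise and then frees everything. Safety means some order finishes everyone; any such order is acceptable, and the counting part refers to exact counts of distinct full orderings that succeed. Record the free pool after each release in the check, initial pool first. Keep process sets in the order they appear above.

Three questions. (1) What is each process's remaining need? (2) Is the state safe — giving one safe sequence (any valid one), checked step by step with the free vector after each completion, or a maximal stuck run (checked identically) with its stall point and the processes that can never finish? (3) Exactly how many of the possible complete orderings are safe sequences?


(1) Remaining need (order R0, R1, R2, R3):
  J8: (1, 2, 0, 2)
  J7: (0, 3, 0, 1)
  J4: (1, 1, 0, 3)
  J5: (1, 3, 1, 2)
  J9: (4, 2, 0, 1)
(2) UNSAFE — no complete ordering exists.
Key observation: after J4, J8 the pool peaks at (3, 2, 0, 3), and each blocked process is short somewhere: J7 on R1; J5 on R1, R2; J9 on R0.
Going as far as possible: J4, J8; after that, nothing fits. Check, step by step:
  pool = (1, 1, 0, 3)
  J4: need (1, 1, 0, 3) fits (1, 1, 0, 3); releases (0, 1, 0, 0), pool now (1, 2, 0, 3)
  J8: need (1, 2, 0, 2) fits (1, 2, 0, 3); releases (2, 0, 0, 0), pool now (3, 2, 0, 3)
  blocked: J7 wants (0, 3, 0, 1), pool (3, 2, 0, 3) — not enough R1
  blocked: J5 wants (1, 3, 1, 2), pool (3, 2, 0, 3) — not enough R1 and R2
  blocked: J9 wants (4, 2, 0, 1), pool (3, 2, 0, 3) — not enough R0
Permanently blocked: J7, J5 and J9.
(3) Exactly 0 of the possible complete orderings are safe sequences.


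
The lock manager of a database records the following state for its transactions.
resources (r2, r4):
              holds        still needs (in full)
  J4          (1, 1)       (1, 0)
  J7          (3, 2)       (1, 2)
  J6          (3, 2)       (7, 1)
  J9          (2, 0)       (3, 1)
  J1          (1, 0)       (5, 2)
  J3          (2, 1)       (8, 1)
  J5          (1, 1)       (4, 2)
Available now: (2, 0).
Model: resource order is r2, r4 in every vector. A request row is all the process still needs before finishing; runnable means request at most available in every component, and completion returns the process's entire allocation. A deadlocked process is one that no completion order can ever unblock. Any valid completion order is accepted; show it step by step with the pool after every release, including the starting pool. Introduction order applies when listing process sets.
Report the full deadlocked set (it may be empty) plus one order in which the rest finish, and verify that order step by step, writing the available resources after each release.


The deadlocked set is J7, J6, J1, J3 and J5.
Key observation: after J4, J9 the pool peaks at (5, 1), and each blocked process is short somewhere: J7 on r4; J6 on r2; J1 on r4; J3 on r2; J5 on r4.
One completion order for the rest: J4, J9. Step-by-step check:
  pool = (2, 0)
  J4 needs (1, 0) <= (2, 0) -> finishes; pool += (1, 1) = (3, 1)
  J9 needs (3, 1) <= (3, 1) -> finishes; pool += (2, 0) = (5, 1)
The blocked processes can never fit:
  J7 cannot run: need (1, 2) vs free (5, 1) (insufficient r4)
  J6 cannot run: need (7, 1) vs free (5, 1) (insufficient r2)
  J1 cannot run: need (5, 2) vs free (5, 1) (insufficient r4)
  J3 cannot run: need (8, 1) vs free (5, 1) (insufficient r2)
  J5 cannot run: need (4, 2) vs free (5, 1) (insufficient r4)


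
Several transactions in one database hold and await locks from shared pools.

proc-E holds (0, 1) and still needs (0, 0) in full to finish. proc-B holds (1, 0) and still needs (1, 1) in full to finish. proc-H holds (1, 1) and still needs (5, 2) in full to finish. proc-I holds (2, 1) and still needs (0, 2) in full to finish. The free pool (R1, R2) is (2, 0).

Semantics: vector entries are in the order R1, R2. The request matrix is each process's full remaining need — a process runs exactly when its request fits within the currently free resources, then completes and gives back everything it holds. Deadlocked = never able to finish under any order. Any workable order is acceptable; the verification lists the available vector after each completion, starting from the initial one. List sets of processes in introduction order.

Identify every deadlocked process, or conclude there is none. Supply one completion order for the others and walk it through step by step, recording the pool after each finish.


Deadlocked: proc-H and proc-I.
Key observation: proc-E, proc-B can finish, but then (3, 1) is all there is, and the blocked group's R2 demands exceed it.
A valid finishing order for the others: proc-E, proc-B. Walking it through:
  pool = (2, 0)
  proc-E needs (0, 0) <= (2, 0) -> finishes; pool += (0, 1) = (2, 1)
  proc-B needs (1, 1) <= (2, 1) -> finishes; pool += (1, 0) = (3, 1)
None of the blocked processes ever fits:
  proc-H cannot run: need (5, 2) vs free (3, 1) (insufficient R1 and R2)
  proc-I cannot run: need (0, 2) vs free (3, 1) (insufficient R2)


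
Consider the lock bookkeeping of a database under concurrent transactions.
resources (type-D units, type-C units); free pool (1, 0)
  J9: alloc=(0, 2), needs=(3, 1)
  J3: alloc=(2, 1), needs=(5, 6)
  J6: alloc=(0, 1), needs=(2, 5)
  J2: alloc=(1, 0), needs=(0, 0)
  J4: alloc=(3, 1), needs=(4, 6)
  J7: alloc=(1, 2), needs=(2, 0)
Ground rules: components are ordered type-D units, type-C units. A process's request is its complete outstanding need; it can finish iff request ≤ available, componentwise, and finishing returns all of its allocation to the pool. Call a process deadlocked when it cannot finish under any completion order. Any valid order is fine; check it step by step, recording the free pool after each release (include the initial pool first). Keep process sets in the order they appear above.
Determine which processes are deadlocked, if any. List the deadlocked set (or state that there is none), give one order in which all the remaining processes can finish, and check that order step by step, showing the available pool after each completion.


The deadlocked set is J3, J6 and J4.
Key observation: type-C units is the bottleneck — with J2, J7, J9 done the pool holds (3, 4), short of every remaining need.
One completion order for the rest: J2, J7, J9. Verifying each step:
  pool = (1, 0)
  J2 needs (0, 0) <= (1, 0) -> finishes; pool += (1, 0) = (2, 0)
  J7 needs (2, 0) <= (2, 0) -> finishes; pool += (1, 2) = (3, 2)
  J9 needs (3, 1) <= (3, 2) -> finishes; pool += (0, 2) = (3, 4)
The stuck group stays short no matter what:
  J3 cannot run: need (5, 6) vs free (3, 4) (insufficient type-D units and type-C units)
  J6 cannot run: need (2, 5) vs free (3, 4) (insufficient type-C units)
  J4 cannot run: need (4, 6) vs free (3, 4) (insufficient type-D units and type-C units)


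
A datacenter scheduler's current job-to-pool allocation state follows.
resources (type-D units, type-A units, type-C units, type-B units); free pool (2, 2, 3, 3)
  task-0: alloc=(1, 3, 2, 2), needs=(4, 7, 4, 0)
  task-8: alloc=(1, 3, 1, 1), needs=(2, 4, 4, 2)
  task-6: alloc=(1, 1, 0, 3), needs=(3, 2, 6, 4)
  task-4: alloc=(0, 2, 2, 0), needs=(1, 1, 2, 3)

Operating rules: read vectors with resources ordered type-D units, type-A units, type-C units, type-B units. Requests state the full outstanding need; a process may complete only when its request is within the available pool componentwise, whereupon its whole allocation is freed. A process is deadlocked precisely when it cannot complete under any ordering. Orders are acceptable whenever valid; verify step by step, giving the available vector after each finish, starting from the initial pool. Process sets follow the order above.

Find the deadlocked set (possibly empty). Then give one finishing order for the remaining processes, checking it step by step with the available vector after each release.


The deadlocked set is empty.
Key observation: task-4 fits the free pool immediately, and its release cascades until everyone finishes.
One completion order for the rest: task-4, task-8, task-6, task-0. Step-by-step check:
  pool = (2, 2, 3, 3)
  run task-4 (needs (1, 1, 2, 3), free (2, 2, 3, 3)); after release of (0, 2, 2, 0) the pool is (2, 4, 5, 3)
  run task-8 (needs (2, 4, 4, 2), free (2, 4, 5, 3)); after release of (1, 3, 1, 1) the pool is (3, 7, 6, 4)
  run task-6 (needs (3, 2, 6, 4), free (3, 7, 6, 4)); after release of (1, 1, 0, 3) the pool is (4, 8, 6, 7)
  run task-0 (needs (4, 7, 4, 0), free (4, 8, 6, 7)); after release of (1, 3, 2, 2) the pool is (5, 11, 8, 9)


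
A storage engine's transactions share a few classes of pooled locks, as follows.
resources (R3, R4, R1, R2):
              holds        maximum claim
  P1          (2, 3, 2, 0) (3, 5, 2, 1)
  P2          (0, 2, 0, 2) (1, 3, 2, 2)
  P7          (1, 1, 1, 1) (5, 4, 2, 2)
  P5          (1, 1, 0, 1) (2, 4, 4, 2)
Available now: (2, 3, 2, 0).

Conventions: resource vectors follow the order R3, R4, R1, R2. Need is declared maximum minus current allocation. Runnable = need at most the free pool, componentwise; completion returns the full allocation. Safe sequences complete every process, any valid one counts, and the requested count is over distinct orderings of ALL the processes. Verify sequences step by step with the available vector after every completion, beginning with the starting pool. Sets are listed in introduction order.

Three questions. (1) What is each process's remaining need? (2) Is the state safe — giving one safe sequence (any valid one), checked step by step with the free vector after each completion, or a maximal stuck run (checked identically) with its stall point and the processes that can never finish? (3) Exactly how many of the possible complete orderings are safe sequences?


(1) Remaining need (order R3, R4, R1, R2):
  P1: (1, 2, 0, 1)
  P2: (1, 1, 2, 0)
  P7: (4, 3, 1, 1)
  P5: (1, 3, 4, 1)
(2) The state is SAFE; one workable sequence: P2, P1, P5, P7.
Key observation: reading the order forward, P2 is the first process whose need (1, 1, 2, 0) meets the free pool (2, 3, 2, 0) exactly on a resource it requests.
Step-by-step check:
  pool = (2, 3, 2, 0)
  P2 needs (1, 1, 2, 0) <= (2, 3, 2, 0) -> finishes; pool += (0, 2, 0, 2) = (2, 5, 2, 2)
  P1 needs (1, 2, 0, 1) <= (2, 5, 2, 2) -> finishes; pool += (2, 3, 2, 0) = (4, 8, 4, 2)
  P5 needs (1, 3, 4, 1) <= (4, 8, 4, 2) -> finishes; pool += (1, 1, 0, 1) = (5, 9, 4, 3)
  P7 needs (4, 3, 1, 1) <= (5, 9, 4, 3) -> finishes; pool += (1, 1, 1, 1) = (6, 10, 5, 4)
(3) The exact count: 2 of the possible complete orderings are safe sequences.


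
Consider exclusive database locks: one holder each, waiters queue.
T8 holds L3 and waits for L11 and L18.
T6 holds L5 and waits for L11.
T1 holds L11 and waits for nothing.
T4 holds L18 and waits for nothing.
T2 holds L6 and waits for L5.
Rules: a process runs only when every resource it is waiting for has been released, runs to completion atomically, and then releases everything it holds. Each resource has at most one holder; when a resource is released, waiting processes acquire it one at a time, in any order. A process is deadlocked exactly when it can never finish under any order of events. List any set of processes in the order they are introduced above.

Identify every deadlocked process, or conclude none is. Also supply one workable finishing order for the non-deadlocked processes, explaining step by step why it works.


The deadlocked set is empty.
Key observation: all waits point, directly or indirectly, at processes that can finish, so nothing is permanently blocked.
The rest can finish in the order T4, T1, T8, T6, T2.
Step-by-step check:
  T4 waits on nothing -> runs at once and releases L18
  T1 waits on nothing -> runs at once and releases L11
  run T8 (all its waits — L11 and L18 — are resolved); releases L3
  run T6 (all its waits — L11 — are resolved); releases L5
  run T2 (all its waits — L5 — are resolved); releases L6


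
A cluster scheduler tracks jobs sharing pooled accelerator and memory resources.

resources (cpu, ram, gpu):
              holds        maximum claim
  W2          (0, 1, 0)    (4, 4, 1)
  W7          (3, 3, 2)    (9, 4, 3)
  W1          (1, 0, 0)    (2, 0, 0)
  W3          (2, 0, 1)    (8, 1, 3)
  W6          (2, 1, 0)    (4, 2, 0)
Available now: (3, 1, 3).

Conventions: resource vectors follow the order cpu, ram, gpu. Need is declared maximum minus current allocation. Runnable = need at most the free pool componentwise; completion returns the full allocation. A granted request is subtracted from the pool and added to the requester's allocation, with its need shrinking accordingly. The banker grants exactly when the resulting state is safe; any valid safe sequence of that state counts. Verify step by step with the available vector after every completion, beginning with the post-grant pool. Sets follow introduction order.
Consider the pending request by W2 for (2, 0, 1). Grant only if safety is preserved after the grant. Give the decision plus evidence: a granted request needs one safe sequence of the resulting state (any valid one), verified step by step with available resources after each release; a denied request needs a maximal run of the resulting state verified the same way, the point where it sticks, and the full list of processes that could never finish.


DENY — the pretend-granted state is unsafe.
Key observation: after W1, W6 the pool peaks at (4, 2, 2), and each blocked process is short somewhere: W2 on ram; W7 on cpu; W3 on cpu.
Pretend the grant happened; the run W1, W6 goes as far as possible. Verifying each step:
  pool = (1, 1, 2)
  W1 needs (1, 0, 0) <= (1, 1, 2) -> finishes; pool += (1, 0, 0) = (2, 1, 2)
  W6 needs (2, 1, 0) <= (2, 1, 2) -> finishes; pool += (2, 1, 0) = (4, 2, 2)
  blocked: W2 wants (2, 3, 0), pool (4, 2, 2) — not enough ram
  blocked: W7 wants (6, 1, 1), pool (4, 2, 2) — not enough cpu
  blocked: W3 wants (6, 1, 2), pool (4, 2, 2) — not enough cpu
Had the request been granted, W2, W7 and W3 could never finish.


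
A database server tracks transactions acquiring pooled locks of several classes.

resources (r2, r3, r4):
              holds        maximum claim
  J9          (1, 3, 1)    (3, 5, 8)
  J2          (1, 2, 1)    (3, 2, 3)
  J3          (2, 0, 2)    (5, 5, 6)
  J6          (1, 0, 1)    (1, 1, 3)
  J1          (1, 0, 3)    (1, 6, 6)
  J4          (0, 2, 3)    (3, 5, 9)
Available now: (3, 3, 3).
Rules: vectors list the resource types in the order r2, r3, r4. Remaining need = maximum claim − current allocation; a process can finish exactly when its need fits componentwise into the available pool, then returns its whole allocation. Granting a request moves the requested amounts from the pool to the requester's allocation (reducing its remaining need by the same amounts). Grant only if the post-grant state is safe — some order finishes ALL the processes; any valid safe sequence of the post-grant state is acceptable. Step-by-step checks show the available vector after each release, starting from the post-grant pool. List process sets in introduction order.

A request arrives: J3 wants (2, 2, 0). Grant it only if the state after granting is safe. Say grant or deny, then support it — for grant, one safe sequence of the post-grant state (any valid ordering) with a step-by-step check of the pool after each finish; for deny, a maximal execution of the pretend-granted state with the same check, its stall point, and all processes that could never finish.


GRANT — the state after the grant stays safe, e.g. via J6, J2, J3, J4, J1, J9.
Key observation: granting shrinks the pool to (1, 1, 3), yet J6 still fits and the chain goes through.
Step-by-step check of the post-grant state:
  pool = (1, 1, 3)
  J6: need (0, 1, 2) fits (1, 1, 3); releases (1, 0, 1), pool now (2, 1, 4)
  J2: need (2, 0, 2) fits (2, 1, 4); releases (1, 2, 1), pool now (3, 3, 5)
  J3: need (1, 3, 4) fits (3, 3, 5); releases (4, 2, 2), pool now (7, 5, 7)
  J4: need (3, 3, 6) fits (7, 5, 7); releases (0, 2, 3), pool now (7, 7, 10)
  J1: need (0, 6, 3) fits (7, 7, 10); releases (1, 0, 3), pool now (8, 7, 13)
  J9: need (2, 2, 7) fits (8, 7, 13); releases (1, 3, 1), pool now (9, 10, 14)


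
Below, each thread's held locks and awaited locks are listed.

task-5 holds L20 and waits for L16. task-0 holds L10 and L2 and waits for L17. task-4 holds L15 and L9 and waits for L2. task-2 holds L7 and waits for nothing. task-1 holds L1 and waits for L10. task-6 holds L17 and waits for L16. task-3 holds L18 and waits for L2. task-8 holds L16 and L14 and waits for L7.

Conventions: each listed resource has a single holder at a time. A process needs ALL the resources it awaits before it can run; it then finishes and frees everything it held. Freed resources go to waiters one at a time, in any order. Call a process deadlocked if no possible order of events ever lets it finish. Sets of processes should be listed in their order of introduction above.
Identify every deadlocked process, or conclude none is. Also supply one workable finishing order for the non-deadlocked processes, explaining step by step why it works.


Nothing here is deadlocked.
Key observation: every chain of waits terminates; starting from the processes that wait on nothing, all the rest unlock in turn.
The rest can finish in the order task-2, task-8, task-6, task-0, task-3, task-1, task-4, task-5.
Verifying each step:
  task-2 waits on nothing -> runs at once and releases L7
  run task-8 (all its waits — L7 — are resolved); releases L16 and L14
  run task-6 (all its waits — L16 — are resolved); releases L17
  run task-0 (all its waits — L17 — are resolved); releases L10 and L2
  run task-3 (all its waits — L2 — are resolved); releases L18
  run task-1 (all its waits — L10 — are resolved); releases L1
  run task-4 (all its waits — L2 — are resolved); releases L15 and L9
  run task-5 (all its waits — L16 — are resolved); releases L20


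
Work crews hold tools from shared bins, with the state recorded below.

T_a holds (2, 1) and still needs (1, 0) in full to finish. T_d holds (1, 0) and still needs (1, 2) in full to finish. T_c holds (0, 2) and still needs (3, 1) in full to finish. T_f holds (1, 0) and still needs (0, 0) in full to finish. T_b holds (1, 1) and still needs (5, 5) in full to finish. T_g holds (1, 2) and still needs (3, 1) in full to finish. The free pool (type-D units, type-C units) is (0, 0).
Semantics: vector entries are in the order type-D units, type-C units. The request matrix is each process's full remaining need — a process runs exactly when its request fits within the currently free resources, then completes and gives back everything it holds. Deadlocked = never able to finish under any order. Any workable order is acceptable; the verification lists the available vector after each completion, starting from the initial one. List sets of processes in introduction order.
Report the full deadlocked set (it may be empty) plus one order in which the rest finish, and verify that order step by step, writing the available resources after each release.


No process is deadlocked.
Key observation: no deadlock: T_f fits now, and the freed resources carry the rest through.
A valid finishing order for the others: T_f, T_a, T_g, T_c, T_d, T_b. Walking it through:
  pool = (0, 0)
  T_f: need (0, 0) fits (0, 0); releases (1, 0), pool now (1, 0)
  T_a: need (1, 0) fits (1, 0); releases (2, 1), pool now (3, 1)
  T_g: need (3, 1) fits (3, 1); releases (1, 2), pool now (4, 3)
  T_c: need (3, 1) fits (4, 3); releases (0, 2), pool now (4, 5)
  T_d: need (1, 2) fits (4, 5); releases (1, 0), pool now (5, 5)
  T_b: need (5, 5) fits (5, 5); releases (1, 1), pool now (6, 6)


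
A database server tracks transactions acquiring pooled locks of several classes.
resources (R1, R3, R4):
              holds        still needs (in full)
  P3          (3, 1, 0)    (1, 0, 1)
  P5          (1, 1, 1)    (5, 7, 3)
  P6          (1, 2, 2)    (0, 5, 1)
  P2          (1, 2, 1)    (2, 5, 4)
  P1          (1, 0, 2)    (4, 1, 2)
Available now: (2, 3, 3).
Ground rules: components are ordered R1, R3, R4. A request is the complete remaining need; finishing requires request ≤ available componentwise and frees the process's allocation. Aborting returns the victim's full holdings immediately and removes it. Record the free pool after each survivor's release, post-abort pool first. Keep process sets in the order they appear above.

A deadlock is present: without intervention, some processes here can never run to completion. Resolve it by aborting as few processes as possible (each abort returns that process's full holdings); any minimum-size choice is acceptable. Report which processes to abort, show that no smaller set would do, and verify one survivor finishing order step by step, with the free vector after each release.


Abort P6.
Key observation: aborting P6 returns (1, 2, 2), and P2 — hopeless before — runs at step 1 with the returned capacity in the pool.
Why nothing smaller works: aborting no one leaves the state deadlocked as given.
The survivors complete as P2, P1, P5, P3. Step-by-step check (starting from the post-abort pool):
  pool = (3, 5, 5)
  run P2 (needs (2, 5, 4), free (3, 5, 5)); after release of (1, 2, 1) the pool is (4, 7, 6)
  run P1 (needs (4, 1, 2), free (4, 7, 6)); after release of (1, 0, 2) the pool is (5, 7, 8)
  run P5 (needs (5, 7, 3), free (5, 7, 8)); after release of (1, 1, 1) the pool is (6, 8, 9)
  run P3 (needs (1, 0, 1), free (6, 8, 9)); after release of (3, 1, 0) the pool is (9, 9, 9)


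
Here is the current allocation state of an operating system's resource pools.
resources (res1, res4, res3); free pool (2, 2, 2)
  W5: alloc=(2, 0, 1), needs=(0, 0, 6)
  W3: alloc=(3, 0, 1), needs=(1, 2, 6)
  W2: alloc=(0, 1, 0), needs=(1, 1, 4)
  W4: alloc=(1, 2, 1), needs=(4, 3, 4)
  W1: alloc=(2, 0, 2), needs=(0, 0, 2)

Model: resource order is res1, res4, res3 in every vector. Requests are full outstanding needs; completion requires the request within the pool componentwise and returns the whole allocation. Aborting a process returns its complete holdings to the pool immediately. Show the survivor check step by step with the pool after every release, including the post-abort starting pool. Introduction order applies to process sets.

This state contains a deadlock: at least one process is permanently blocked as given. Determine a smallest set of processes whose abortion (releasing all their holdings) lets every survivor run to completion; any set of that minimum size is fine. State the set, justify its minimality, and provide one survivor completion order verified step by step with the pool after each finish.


The answer: abort W3.
Key observation: no ordering could ever have run W5 before the abort of W3; with (3, 0, 1) back in the pool it fits at step 4.
Why nothing smaller works: aborting no one leaves the state deadlocked as given.
The survivors complete as W1, W2, W4, W5. Check, step by step (starting from the post-abort pool):
  pool = (5, 2, 3)
  W1: need (0, 0, 2) fits (5, 2, 3); releases (2, 0, 2), pool now (7, 2, 5)
  W2: need (1, 1, 4) fits (7, 2, 5); releases (0, 1, 0), pool now (7, 3, 5)
  W4: need (4, 3, 4) fits (7, 3, 5); releases (1, 2, 1), pool now (8, 5, 6)
  W5: need (0, 0, 6) fits (8, 5, 6); releases (2, 0, 1), pool now (10, 5, 7)


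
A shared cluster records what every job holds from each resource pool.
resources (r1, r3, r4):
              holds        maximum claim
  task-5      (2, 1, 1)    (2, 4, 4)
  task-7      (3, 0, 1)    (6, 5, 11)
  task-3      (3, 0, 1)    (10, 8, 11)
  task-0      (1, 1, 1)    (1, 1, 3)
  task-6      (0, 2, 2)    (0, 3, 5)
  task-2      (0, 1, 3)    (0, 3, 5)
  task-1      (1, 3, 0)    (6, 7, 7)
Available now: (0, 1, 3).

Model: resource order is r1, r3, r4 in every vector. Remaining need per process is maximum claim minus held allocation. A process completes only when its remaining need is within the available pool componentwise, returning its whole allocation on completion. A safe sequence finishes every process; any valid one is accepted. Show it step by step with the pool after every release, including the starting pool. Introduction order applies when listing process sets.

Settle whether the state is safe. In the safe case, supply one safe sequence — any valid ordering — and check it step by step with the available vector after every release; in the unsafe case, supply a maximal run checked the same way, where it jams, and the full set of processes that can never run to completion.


SAFE — a valid safe sequence is task-0, task-2, task-6, task-5, task-7, task-1, task-3.
Key observation: reading the order forward, task-2 is the first process whose need (0, 2, 2) meets the free pool (1, 2, 4) exactly on a resource it requests.
Verifying each step:
  pool = (0, 1, 3)
  run task-0 (needs (0, 0, 2), free (0, 1, 3)); after release of (1, 1, 1) the pool is (1, 2, 4)
  run task-2 (needs (0, 2, 2), free (1, 2, 4)); after release of (0, 1, 3) the pool is (1, 3, 7)
  run task-6 (needs (0, 1, 3), free (1, 3, 7)); after release of (0, 2, 2) the pool is (1, 5, 9)
  run task-5 (needs (0, 3, 3), free (1, 5, 9)); after release of (2, 1, 1) the pool is (3, 6, 10)
  run task-7 (needs (3, 5, 10), free (3, 6, 10)); after release of (3, 0, 1) the pool is (6, 6, 11)
  run task-1 (needs (5, 4, 7), free (6, 6, 11)); after release of (1, 3, 0) the pool is (7, 9, 11)
  run task-3 (needs (7, 8, 10), free (7, 9, 11)); after release of (3, 0, 1) the pool is (10, 9, 12)
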